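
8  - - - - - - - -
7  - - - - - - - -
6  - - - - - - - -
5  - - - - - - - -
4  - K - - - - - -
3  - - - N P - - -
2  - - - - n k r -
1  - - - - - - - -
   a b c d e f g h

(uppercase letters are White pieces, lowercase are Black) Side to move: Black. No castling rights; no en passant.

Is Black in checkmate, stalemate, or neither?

neither

Black to move; black king on f2.
In check: yes, from the white knight on d3.
King squares — e1: attacked by Nd3; f1: available; g1: available; e2: own knight; g2: own rook; e3: available; f3: available; g3: available.
Legal moves for Black: Kg3, Kf3, Kxe3, Kg1, Kf1.
Black is in check but has 5 legal moves → neither.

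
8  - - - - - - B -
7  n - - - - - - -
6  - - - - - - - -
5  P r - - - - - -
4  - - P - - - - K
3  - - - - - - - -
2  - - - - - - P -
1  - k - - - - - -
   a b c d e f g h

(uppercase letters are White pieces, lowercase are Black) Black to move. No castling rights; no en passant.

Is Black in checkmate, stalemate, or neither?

Black to move; black king on b1.
In check: no.
Legal moves for Black include: Nc8, Nc6, Rb8, Rb7, Rb6, Rh5+, Rg5, Rf5, Re5, Rd5, Rc5, Rxa5, Rb4, Rb3, Rb2, Kc2, Kb2, Ka2, ... (list truncated; more exist).
Black has legal moves and is not in check → neither.

neither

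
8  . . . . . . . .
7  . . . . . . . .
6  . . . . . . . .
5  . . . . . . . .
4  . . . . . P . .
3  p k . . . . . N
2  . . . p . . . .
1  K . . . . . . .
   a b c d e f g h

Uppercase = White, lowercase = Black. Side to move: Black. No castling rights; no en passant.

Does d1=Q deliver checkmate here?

yes

After d1=Q: white king on a1; in check: yes, from the black queen on d1.
King squares — b1: attacked by Qd1; a2: attacked by Kb3; b2: attacked by Pa3.
White has no legal moves → checkmate.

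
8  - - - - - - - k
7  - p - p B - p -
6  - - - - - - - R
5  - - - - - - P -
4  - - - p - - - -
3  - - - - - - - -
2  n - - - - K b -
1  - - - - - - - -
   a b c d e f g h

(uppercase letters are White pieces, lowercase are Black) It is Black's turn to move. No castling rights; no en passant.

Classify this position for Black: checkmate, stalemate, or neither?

neither

Black to move; black king on h8.
In check: yes, from the white rook on h6.
King squares — g7: own pawn; h7: attacked by Rh6; g8: available.
Legal moves for Black: Kg8, gxh6.
Black is in check but has 2 legal moves → neither.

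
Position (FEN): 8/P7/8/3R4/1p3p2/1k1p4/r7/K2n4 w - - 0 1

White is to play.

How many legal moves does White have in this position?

1

White to move; king on a1.
In check: yes, from the black rook on a2.
Legal moves: Kb1.
Count: 1.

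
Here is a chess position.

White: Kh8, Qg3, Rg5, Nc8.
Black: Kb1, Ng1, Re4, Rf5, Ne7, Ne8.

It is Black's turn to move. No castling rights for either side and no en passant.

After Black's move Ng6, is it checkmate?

After Ng6: white king on h8; in check: yes, from the black knight on g6.
White has 3 legal replies: Kg8, Kh7, Rxg6.
In check but a legal move exists → not checkmate.

no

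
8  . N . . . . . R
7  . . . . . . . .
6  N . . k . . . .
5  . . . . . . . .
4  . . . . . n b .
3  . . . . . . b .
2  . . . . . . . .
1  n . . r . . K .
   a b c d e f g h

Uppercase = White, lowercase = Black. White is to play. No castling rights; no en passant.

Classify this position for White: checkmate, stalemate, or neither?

White to move; white king on g1.
In check: yes, from the black rook on d1.
King squares — f1: attacked by Rd1; h1: attacked by Rd1; f2: attacked by Bg3; g2: attacked by Nf4; h2: attacked by Bg3.
Legal moves for White: none.
In check with no legal moves → checkmate.

checkmate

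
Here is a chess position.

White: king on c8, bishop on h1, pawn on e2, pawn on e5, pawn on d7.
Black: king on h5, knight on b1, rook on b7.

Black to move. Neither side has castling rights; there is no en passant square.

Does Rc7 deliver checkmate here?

After Rc7: white king on c8; in check: yes, from the black rook on c7.
White has 3 legal replies: Kd8, Kb8, Kxc7.
In check but a legal move exists → not checkmate.

no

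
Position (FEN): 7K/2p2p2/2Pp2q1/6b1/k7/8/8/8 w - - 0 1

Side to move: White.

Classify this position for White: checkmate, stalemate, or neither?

White to move; white king on h8.
In check: no.
King squares — g7: attacked by Qg6; h7: attacked by Qg6; g8: attacked by Qg6.
Legal moves for White: none.
Not in check and no legal moves → stalemate.

stalemate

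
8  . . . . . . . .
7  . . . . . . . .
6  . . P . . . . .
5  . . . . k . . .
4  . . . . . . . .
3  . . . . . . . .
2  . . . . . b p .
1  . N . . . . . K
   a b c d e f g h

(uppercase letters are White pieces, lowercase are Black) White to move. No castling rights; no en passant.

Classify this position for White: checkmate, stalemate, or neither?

White to move; white king on h1.
In check: yes, from the black pawn on g2.
Legal moves for White: Kh2, Kxg2.
White is in check but has 2 legal moves → neither.

neither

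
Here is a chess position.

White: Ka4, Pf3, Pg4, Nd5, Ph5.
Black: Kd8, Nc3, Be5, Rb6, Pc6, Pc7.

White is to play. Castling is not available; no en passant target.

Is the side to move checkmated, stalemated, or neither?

White to move; white king on a4.
In check: yes, from the black knight on c3.
Legal moves for White: Ka5, Ka3, Nxc3.
White is in check but has 3 legal moves → neither.

neither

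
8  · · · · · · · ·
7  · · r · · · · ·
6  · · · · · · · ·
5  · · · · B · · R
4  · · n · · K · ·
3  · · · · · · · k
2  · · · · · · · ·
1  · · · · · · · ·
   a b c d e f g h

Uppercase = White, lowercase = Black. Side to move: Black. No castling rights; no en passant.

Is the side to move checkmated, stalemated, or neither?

Black to move; black king on h3.
In check: yes, from the white rook on h5.
Legal moves for Black: Kg2.
Black is in check but has 1 legal move → neither.

neither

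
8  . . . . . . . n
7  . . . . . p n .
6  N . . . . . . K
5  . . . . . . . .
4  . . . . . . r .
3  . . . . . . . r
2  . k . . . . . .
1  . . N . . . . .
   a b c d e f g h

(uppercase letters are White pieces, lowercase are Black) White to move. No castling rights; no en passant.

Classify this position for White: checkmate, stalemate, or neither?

White to move; white king on h6.
In check: yes, from the black rook on h3.
King squares — g5: attacked by Rg4; h5: attacked by Rh3; g6: attacked by Rg4; g7: attacked by Rg4; h7: attacked by Rh3.
Legal moves for White: none.
In check with no legal moves → checkmate.

checkmate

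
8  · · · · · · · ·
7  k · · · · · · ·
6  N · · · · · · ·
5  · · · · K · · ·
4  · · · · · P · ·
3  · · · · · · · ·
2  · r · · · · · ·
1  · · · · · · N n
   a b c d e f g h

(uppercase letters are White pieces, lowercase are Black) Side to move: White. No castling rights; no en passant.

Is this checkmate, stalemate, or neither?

neither

White to move; white king on e5.
In check: no.
Legal moves for White: Nb8, Nc7, Nc5, Nb4, Kf6, Ke6, Kd6, Kf5, Kd5, Ke4, Kd4, Nh3, Nf3, Ne2, f5.
White has 15 legal moves and is not in check → neither.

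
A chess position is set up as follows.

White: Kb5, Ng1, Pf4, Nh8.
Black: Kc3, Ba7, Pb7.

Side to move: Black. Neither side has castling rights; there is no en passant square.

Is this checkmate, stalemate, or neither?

neither

Black to move; black king on c3.
In check: no.
Legal moves for Black: Bb8, Bb6, Bc5, Bd4, Be3, Bf2, Bxg1, Kd4, Kd3, Kb3, Kd2, Kc2, Kb2, b6.
Black has 14 legal moves and is not in check → neither.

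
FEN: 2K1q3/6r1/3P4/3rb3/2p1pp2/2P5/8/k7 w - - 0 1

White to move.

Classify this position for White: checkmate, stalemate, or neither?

checkmate

White to move; white king on c8.
In check: yes, from the black queen on e8.
King squares — b7: attacked by Rg7; c7: attacked by Rg7; d7: attacked by Rg7; b8: attacked by Qe8; d8: attacked by Qe8.
Legal moves for White: none.
In check with no legal moves → checkmate.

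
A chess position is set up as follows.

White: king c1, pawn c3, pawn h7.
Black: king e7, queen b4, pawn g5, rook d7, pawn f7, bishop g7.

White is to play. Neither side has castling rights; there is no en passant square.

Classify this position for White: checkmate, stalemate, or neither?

White to move; white king on c1.
In check: no.
Legal moves for White: Kc2, cxb4, h8=Q, h8=R, h8=B, h8=N, c4.
White has 7 legal moves and is not in check → neither.

neither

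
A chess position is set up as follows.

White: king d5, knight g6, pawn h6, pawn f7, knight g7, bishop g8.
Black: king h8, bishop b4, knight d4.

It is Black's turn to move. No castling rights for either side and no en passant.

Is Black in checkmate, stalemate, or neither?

Black to move; black king on h8.
In check: yes, from the white knight on g6.
King squares — g7: attacked by Ph6; h7: attacked by Bg8; g8: attacked by Pf7.
Legal moves for Black: none.
In check with no legal moves → checkmate.

checkmate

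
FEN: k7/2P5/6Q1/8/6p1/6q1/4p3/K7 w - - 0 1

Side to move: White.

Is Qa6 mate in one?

yes

After Qa6: black king on a8; in check: yes, from the white queen on a6.
King squares — a7: attacked by Qa6; b7: attacked by Qa6; b8: attacked by Pc7.
Black has no legal moves → checkmate.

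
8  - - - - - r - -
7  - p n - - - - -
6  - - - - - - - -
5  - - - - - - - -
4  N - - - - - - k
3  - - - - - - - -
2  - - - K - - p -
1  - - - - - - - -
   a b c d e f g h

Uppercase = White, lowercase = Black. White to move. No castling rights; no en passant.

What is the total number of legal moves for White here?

12

White to move; king on d2.
In check: no.
Legal moves: Nb6, Nc5, Nc3, Nb2, Ke3, Kd3, Kc3, Ke2, Kc2, Ke1, Kd1, Kc1.
Count: 12.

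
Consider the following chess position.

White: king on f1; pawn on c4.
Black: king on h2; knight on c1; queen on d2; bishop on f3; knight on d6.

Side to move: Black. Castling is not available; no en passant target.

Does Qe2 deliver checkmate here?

yes

After Qe2: white king on f1; in check: yes, from the black queen on e2.
King squares — e1: attacked by Qe2; g1: attacked by Kh2; e2: attacked by Nc1; f2: attacked by Qe2; g2: attacked by Qe2.
White has no legal moves → checkmate.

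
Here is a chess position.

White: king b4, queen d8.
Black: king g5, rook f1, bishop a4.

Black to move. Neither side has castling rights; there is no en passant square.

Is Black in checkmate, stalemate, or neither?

neither

Black to move; black king on g5.
In check: yes, from the white queen on d8.
Legal moves for Black: Kh6, Kg6, Kh5, Kf5, Kg4, Kf4, Rf6.
Black is in check but has 7 legal moves → neither.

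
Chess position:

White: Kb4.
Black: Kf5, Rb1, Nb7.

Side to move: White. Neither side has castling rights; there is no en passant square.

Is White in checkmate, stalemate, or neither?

White to move; white king on b4.
In check: yes, from the black rook on b1.
Legal moves for White: Kc4, Ka4, Kc3, Ka3.
White is in check but has 4 legal moves → neither.

neither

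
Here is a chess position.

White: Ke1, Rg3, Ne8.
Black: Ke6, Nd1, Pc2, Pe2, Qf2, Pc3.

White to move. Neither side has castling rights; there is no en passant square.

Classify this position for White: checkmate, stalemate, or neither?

White to move; white king on e1.
In check: yes, from the black queen on f2.
King squares — d1: attacked by Pc2; f1: attacked by Pe2; d2: attacked by Pc3; e2: attacked by Qf2; f2: attacked by Nd1.
Legal moves for White: none.
In check with no legal moves → checkmate.

checkmate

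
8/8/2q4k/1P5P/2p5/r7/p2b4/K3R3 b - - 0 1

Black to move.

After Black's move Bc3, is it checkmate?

yes

After Bc3: white king on a1; in check: yes, from the black bishop on c3.
King squares — b1: attacked by Pa2; a2: attacked by Ra3; b2: attacked by Bc3.
White has no legal moves → checkmate.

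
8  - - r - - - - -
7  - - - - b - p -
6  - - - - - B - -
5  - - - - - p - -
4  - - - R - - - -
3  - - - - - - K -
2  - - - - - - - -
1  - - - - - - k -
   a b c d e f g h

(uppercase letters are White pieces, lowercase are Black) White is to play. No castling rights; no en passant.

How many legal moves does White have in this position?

White to move; king on g3.
In check: no.
Legal moves: Bxg7, Bxe7, Bg5, Be5, Bh4, Rd8, Rd7, Rd6, Rd5, Rh4, Rg4, Rf4, Re4, Rc4, Rb4, Ra4, Rd3, Rd2, Rd1#, Kh4, Kf4, Kh3, Kf3.
Count: 23.

23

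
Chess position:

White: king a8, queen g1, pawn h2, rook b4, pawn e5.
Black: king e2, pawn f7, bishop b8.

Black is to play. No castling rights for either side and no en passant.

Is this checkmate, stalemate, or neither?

neither

Black to move; black king on e2.
In check: no.
Legal moves for Black: Bc7, Ba7, Bd6, Bxe5, Kf3, Kd3, Kd2, f6, f5.
Black has 9 legal moves and is not in check → neither.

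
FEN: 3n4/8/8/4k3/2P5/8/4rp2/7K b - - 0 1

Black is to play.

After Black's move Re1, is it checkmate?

no

After Re1: white king on h1; in check: yes, from the black rook on e1.
White has 2 legal replies: Kh2, Kg2.
In check but a legal move exists → not checkmate.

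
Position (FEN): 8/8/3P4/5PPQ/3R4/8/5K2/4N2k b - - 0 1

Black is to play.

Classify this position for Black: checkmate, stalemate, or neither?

Black to move; black king on h1.
In check: yes, from the white queen on h5.
King squares — g1: attacked by Kf2; g2: attacked by Ne1; h2: attacked by Qh5.
Legal moves for Black: none.
In check with no legal moves → checkmate.

checkmate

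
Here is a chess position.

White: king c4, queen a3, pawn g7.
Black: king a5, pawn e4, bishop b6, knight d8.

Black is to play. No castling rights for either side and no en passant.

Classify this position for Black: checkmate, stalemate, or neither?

checkmate

Black to move; black king on a5.
In check: yes, from the white queen on a3.
King squares — a4: attacked by Qa3; b4: attacked by Qa3; b5: attacked by Kc4; a6: attacked by Qa3; b6: own bishop.
Legal moves for Black: none.
In check with no legal moves → checkmate.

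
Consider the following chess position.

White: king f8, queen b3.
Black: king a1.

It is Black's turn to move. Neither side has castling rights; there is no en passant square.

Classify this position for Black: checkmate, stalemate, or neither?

stalemate

Black to move; black king on a1.
In check: no.
King squares — b1: attacked by Qb3; a2: attacked by Qb3; b2: attacked by Qb3.
Legal moves for Black: none.
Not in check and no legal moves → stalemate.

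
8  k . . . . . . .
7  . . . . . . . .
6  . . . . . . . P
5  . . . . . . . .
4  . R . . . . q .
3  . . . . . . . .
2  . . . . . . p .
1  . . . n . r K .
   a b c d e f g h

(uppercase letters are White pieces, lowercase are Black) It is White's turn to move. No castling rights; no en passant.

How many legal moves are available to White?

White to move; king on g1.
In check: yes, from the black rook on f1.
Legal moves: Kh2.
Count: 1.

1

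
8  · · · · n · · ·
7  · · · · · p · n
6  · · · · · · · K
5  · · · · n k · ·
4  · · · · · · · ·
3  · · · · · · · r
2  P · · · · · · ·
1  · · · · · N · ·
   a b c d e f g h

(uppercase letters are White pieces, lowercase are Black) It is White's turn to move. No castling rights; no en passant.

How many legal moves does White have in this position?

White to move; king on h6.
In check: yes, from the black rook on h3.
Legal moves: none.
Count: 0.

0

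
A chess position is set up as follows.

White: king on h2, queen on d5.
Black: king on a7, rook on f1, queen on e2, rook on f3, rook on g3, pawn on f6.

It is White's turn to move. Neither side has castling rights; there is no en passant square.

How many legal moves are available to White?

0

White to move; king on h2.
In check: yes, from the black queen on e2.
Legal moves: none.
Count: 0.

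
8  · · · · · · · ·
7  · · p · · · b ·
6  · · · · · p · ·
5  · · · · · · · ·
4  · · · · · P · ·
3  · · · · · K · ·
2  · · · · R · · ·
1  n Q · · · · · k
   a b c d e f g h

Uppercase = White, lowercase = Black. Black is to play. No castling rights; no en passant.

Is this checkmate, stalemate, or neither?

Black to move; black king on h1.
In check: yes, from the white queen on b1.
King squares — g1: attacked by Qb1; g2: attacked by Re2; h2: attacked by Re2.
Legal moves for Black: none.
In check with no legal moves → checkmate.

checkmate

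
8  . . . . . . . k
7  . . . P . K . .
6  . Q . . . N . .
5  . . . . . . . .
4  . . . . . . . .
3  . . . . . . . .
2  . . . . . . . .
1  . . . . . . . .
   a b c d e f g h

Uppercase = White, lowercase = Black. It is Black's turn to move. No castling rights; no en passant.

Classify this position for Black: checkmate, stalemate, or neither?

stalemate

Black to move; black king on h8.
In check: no.
King squares — g7: attacked by Kf7; h7: attacked by Nf6; g8: attacked by Nf6.
Legal moves for Black: none.
Not in check and no legal moves → stalemate.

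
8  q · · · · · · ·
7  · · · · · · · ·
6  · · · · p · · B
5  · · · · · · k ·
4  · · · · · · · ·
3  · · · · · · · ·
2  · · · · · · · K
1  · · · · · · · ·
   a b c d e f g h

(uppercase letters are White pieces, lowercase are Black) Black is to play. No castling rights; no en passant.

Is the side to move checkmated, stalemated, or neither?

neither

Black to move; black king on g5.
In check: yes, from the white bishop on h6.
Legal moves for Black: Kxh6, Kg6, Kf6, Kh5, Kf5, Kh4, Kg4.
Black is in check but has 7 legal moves → neither.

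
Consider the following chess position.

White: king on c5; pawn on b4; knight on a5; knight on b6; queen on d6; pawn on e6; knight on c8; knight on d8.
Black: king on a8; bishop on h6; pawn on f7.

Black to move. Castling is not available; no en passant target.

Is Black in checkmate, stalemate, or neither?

Black to move; black king on a8.
In check: yes, from the white knight on b6.
King squares — a7: attacked by Nc8; b7: attacked by Na5; b8: attacked by Qd6.
Legal moves for Black: none.
In check with no legal moves → checkmate.

checkmate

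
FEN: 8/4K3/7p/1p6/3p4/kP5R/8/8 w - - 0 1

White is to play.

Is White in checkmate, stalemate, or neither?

White to move; white king on e7.
In check: no.
Legal moves for White include: Kf8, Ke8, Kd8, Kf7, Kd7, Kf6, Ke6, Kd6, Rxh6, Rh5, Rh4, Rg3, Rf3, Re3, Rd3, Rc3, Rh2, Rh1, ... (list truncated; more exist).
White has legal moves and is not in check → neither.

neither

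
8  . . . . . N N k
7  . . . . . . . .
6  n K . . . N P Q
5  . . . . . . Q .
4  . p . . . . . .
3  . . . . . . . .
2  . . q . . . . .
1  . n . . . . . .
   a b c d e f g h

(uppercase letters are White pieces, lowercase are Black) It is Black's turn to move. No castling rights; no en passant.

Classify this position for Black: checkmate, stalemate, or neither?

Black to move; black king on h8.
In check: yes, from the white queen on h6.
King squares — g7: attacked by Qh6; h7: attacked by Nf6; g8: attacked by Nf6.
Legal moves for Black: none.
In check with no legal moves → checkmate.

checkmate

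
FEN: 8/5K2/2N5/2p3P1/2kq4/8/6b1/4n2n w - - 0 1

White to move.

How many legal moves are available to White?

White to move; king on f7.
In check: no.
Legal moves: Kg8, Kf8, Ke8, Ke7, Kg6, Ke6, Nd8, Nb8, Ne7, Na7, Ne5+, Na5+, Nxd4, Nb4, g6.
Count: 15.

15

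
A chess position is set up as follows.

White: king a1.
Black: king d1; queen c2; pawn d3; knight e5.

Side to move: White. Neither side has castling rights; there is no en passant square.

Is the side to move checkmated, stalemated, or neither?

stalemate

White to move; white king on a1.
In check: no.
King squares — b1: attacked by Qc2; a2: attacked by Qc2; b2: attacked by Qc2.
Legal moves for White: none.
Not in check and no legal moves → stalemate.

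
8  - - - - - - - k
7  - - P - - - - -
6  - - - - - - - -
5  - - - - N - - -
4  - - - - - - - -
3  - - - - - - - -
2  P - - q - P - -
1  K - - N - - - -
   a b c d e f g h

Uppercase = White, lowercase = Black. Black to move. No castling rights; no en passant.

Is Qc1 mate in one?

After Qc1: white king on a1; in check: yes, from the black queen on c1.
King squares — b1: attacked by Qc1; a2: own pawn; b2: attacked by Qc1.
White has no legal moves → checkmate.

yes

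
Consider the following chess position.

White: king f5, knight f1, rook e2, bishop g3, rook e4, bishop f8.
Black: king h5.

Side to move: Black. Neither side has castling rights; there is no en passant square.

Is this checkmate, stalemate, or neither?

Black to move; black king on h5.
In check: no.
King squares — g4: attacked by Re4; h4: attacked by Bg3; g5: attacked by Kf5; g6: attacked by Kf5; h6: attacked by Bf8.
Legal moves for Black: none.
Not in check and no legal moves → stalemate.

stalemate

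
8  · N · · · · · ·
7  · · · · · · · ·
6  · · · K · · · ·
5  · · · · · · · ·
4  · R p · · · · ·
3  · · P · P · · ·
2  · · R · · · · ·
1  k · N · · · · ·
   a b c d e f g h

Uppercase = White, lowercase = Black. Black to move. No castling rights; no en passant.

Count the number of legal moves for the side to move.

Black to move; king on a1.
In check: no.
Legal moves: none.
Count: 0.

0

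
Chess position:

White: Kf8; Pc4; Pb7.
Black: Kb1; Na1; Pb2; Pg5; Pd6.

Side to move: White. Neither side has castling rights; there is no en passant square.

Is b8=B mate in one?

After b8=B: black king on b1; in check: no.
Black is not in check, so this cannot be checkmate.

no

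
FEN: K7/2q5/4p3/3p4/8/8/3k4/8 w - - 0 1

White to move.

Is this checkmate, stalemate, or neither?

White to move; white king on a8.
In check: no.
King squares — a7: attacked by Qc7; b7: attacked by Qc7; b8: attacked by Qc7.
Legal moves for White: none.
Not in check and no legal moves → stalemate.

stalemate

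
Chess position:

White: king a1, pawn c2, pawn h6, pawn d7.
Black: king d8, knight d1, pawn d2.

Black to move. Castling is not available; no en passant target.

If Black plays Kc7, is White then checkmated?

no

After Kc7: white king on a1; in check: no.
White is not in check, so this cannot be checkmate.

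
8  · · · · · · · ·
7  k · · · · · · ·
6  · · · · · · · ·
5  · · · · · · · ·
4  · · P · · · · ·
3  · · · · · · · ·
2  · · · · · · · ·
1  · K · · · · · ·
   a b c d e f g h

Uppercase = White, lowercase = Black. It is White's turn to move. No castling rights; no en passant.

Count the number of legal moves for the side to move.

6

White to move; king on b1.
In check: no.
Legal moves: Kc2, Kb2, Ka2, Kc1, Ka1, c5.
Count: 6.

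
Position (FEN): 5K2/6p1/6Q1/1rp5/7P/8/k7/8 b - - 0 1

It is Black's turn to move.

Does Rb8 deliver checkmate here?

no

After Rb8: white king on f8; in check: yes, from the black rook on b8.
White has 4 legal replies: Kxg7, Kf7, Ke7, Qe8.
In check but a legal move exists → not checkmate.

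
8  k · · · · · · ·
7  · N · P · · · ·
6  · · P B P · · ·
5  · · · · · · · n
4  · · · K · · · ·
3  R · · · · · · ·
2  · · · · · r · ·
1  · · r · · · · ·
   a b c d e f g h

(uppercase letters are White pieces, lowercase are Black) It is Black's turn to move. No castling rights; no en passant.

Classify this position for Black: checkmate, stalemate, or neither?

checkmate

Black to move; black king on a8.
In check: yes, from the white rook on a3.
King squares — a7: attacked by Ra3; b7: attacked by Pc6; b8: attacked by Bd6.
Legal moves for Black: none.
In check with no legal moves → checkmate.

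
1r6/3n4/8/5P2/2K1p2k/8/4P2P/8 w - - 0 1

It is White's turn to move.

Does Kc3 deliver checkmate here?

no

After Kc3: black king on h4; in check: no.
Black is not in check, so this cannot be checkmate.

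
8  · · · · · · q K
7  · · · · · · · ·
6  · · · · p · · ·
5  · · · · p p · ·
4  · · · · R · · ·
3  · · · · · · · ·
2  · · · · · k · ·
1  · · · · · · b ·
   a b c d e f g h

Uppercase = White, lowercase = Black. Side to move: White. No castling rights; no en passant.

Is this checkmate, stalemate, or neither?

White to move; white king on h8.
In check: yes, from the black queen on g8.
King squares — g7: attacked by Qg8; h7: attacked by Qg8; g8: available.
Legal moves for White: Kxg8.
White is in check but has 1 legal move → neither.

neither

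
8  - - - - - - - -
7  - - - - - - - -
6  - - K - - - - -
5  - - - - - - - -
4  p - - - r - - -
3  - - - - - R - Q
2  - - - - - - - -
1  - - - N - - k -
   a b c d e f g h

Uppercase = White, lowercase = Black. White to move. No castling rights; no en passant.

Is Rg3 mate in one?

After Rg3: black king on g1; in check: yes, from the white rook on g3.
King squares — f1: attacked by Qh3; h1: attacked by Qh3; f2: attacked by Nd1; g2: attacked by Rg3; h2: attacked by Qh3.
Black has no legal moves → checkmate.

yes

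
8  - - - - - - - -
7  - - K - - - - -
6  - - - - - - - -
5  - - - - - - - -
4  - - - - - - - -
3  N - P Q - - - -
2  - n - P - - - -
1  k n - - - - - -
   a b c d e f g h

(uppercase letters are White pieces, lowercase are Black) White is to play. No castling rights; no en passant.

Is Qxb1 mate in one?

After Qxb1: black king on a1; in check: yes, from the white queen on b1.
King squares — b1: attacked by Na3; a2: attacked by Qb1; b2: own knight.
Black has no legal moves → checkmate.

yes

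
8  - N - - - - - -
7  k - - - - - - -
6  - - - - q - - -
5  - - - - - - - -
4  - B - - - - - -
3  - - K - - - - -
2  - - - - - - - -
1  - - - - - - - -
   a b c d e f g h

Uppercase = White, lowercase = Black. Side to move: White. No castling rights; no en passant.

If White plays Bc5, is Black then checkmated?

no

After Bc5: black king on a7; in check: yes, from the white bishop on c5.
Black has 4 legal replies: Kxb8, Ka8, Kb7, Qb6.
In check but a legal move exists → not checkmate.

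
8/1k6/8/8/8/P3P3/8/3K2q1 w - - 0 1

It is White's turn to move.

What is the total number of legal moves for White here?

White to move; king on d1.
In check: yes, from the black queen on g1.
Legal moves: Ke2, Kd2, Kc2.
Count: 3.

3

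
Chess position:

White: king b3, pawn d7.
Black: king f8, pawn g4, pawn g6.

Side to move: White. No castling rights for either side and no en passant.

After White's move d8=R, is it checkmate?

no

After d8=R: black king on f8; in check: yes, from the white rook on d8.
Black has 3 legal replies: Kg7, Kf7, Ke7.
In check but a legal move exists → not checkmate.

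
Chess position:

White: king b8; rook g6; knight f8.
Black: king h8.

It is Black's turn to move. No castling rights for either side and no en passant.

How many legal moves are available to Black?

0

Black to move; king on h8.
In check: no.
Legal moves: none.
Count: 0.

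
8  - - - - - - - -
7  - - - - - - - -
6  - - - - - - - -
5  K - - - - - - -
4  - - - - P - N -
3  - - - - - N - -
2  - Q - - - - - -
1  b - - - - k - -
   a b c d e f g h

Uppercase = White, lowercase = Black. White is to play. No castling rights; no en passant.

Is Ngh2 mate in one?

After Ngh2: black king on f1; in check: yes, from the white knight on h2.
King squares — e1: attacked by Nf3; g1: attacked by Nf3; e2: attacked by Qb2; f2: attacked by Qb2; g2: attacked by Qb2.
Black has no legal moves → checkmate.

yes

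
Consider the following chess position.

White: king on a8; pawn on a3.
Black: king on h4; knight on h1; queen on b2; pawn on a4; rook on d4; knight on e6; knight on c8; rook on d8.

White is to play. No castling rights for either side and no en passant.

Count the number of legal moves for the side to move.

0

White to move; king on a8.
In check: no.
Legal moves: none.
Count: 0.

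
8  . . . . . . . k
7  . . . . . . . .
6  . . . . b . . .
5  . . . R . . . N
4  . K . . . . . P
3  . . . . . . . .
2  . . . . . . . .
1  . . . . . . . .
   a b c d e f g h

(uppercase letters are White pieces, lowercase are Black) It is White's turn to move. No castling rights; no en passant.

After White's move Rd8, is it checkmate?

no

After Rd8: black king on h8; in check: yes, from the white rook on d8.
Black has 2 legal replies: Kh7, Bg8.
In check but a legal move exists → not checkmate.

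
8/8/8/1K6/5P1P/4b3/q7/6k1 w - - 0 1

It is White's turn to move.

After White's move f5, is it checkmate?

no

After f5: black king on g1; in check: no.
Black is not in check, so this cannot be checkmate.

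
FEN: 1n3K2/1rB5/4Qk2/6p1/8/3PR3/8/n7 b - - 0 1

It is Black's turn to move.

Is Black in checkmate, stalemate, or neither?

Black to move; black king on f6.
In check: yes, from the white queen on e6.
King squares — e5: attacked by Re3; f5: attacked by Qe6; g5: own pawn; e6: attacked by Re3; g6: attacked by Qe6; e7: attacked by Qe6; f7: attacked by Qe6; g7: attacked by Kf8.
Legal moves for Black: none.
In check with no legal moves → checkmate.

checkmate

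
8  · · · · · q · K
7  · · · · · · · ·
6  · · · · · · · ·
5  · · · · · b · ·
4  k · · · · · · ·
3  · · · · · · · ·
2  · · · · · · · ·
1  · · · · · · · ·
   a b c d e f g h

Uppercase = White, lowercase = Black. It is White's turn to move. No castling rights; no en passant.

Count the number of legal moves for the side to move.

White to move; king on h8.
In check: yes, from the black queen on f8.
Legal moves: none.
Count: 0.

0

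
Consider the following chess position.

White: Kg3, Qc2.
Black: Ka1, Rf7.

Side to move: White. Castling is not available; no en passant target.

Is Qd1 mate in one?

After Qd1: black king on a1; in check: yes, from the white queen on d1.
Black has 2 legal replies: Kb2, Ka2.
In check but a legal move exists → not checkmate.

no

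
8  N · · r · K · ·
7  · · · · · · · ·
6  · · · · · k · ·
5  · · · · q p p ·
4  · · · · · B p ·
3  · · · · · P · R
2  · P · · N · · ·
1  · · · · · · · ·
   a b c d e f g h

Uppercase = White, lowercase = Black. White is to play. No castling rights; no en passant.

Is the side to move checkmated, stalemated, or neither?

checkmate

White to move; white king on f8.
In check: yes, from the black rook on d8.
King squares — e7: attacked by Qe5; f7: attacked by Kf6; g7: attacked by Kf6; e8: attacked by Qe5; g8: attacked by Rd8.
Legal moves for White: none.
In check with no legal moves → checkmate.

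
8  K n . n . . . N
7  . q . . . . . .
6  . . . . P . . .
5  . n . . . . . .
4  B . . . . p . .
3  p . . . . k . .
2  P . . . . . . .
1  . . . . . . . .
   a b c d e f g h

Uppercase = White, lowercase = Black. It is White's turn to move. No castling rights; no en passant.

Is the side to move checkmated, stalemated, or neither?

checkmate

White to move; white king on a8.
In check: yes, from the black queen on b7.
King squares — a7: attacked by Nb5; b7: attacked by Nd8; b8: attacked by Qb7.
Legal moves for White: none.
In check with no legal moves → checkmate.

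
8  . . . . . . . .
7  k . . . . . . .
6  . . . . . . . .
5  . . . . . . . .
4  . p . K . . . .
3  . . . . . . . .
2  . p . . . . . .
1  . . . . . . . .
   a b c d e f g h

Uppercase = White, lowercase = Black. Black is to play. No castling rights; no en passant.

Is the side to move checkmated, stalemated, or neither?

neither

Black to move; black king on a7.
In check: no.
Legal moves for Black: Kb8, Ka8, Kb7, Kb6, Ka6, b3, b1=Q, b1=R, b1=B, b1=N.
Black has 10 legal moves and is not in check → neither.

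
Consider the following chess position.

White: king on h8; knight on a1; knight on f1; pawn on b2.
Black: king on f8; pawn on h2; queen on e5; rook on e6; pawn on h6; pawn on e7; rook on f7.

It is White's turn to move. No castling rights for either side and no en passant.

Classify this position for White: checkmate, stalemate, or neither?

White to move; white king on h8.
In check: yes, from the black queen on e5.
King squares — g7: attacked by Qe5; h7: attacked by Rf7; g8: attacked by Kf8.
Legal moves for White: none.
In check with no legal moves → checkmate.

checkmate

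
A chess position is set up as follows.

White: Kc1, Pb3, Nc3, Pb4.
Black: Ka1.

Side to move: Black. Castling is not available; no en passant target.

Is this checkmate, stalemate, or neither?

stalemate

Black to move; black king on a1.
In check: no.
King squares — b1: attacked by Kc1; a2: attacked by Nc3; b2: attacked by Kc1.
Legal moves for Black: none.
Not in check and no legal moves → stalemate.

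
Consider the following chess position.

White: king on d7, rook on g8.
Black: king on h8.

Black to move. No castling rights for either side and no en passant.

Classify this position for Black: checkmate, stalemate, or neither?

neither

Black to move; black king on h8.
In check: yes, from the white rook on g8.
King squares — g7: attacked by Rg8; h7: available; g8: available.
Legal moves for Black: Kxg8, Kh7.
Black is in check but has 2 legal moves → neither.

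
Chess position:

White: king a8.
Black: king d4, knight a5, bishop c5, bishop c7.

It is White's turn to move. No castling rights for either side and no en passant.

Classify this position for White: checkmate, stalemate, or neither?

White to move; white king on a8.
In check: no.
King squares — a7: attacked by Bc5; b7: attacked by Na5; b8: attacked by Bc7.
Legal moves for White: none.
Not in check and no legal moves → stalemate.

stalemate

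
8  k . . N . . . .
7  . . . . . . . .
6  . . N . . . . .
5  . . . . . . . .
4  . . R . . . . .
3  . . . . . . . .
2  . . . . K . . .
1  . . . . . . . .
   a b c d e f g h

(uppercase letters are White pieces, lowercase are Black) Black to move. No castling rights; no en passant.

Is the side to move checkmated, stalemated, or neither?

Black to move; black king on a8.
In check: no.
King squares — a7: attacked by Nc6; b7: attacked by Nd8; b8: attacked by Nc6.
Legal moves for Black: none.
Not in check and no legal moves → stalemate.

stalemate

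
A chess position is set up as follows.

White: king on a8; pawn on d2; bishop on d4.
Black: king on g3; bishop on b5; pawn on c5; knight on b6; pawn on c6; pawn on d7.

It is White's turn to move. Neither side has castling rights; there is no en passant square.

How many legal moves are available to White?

White to move; king on a8.
In check: yes, from the black knight on b6.
Legal moves: Kb8, Kb7, Ka7.
Count: 3.

3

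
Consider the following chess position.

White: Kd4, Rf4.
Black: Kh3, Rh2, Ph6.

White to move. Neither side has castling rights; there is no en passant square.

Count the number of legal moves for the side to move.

White to move; king on d4.
In check: no.
Legal moves: Rf8, Rf7, Rf6, Rf5, Rh4+, Rg4, Re4, Rf3+, Rf2, Rf1, Ke5, Kd5, Kc5, Ke4, Kc4, Ke3, Kd3, Kc3.
Count: 18.

18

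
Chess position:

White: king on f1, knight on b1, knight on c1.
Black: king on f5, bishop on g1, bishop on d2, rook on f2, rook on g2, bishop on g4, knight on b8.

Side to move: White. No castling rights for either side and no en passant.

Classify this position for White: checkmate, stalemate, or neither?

checkmate

White to move; white king on f1.
In check: yes, from the black rook on f2.
King squares — e1: attacked by Bd2; g1: attacked by Rg2; e2: attacked by Rf2; f2: attacked by Bg1; g2: attacked by Rf2.
Legal moves for White: none.
In check with no legal moves → checkmate.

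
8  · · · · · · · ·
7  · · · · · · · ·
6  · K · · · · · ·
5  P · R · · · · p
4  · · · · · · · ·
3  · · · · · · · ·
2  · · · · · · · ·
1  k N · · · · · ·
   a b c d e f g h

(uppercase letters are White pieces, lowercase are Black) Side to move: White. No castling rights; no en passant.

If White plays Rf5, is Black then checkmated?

After Rf5: black king on a1; in check: no.
Black is not in check, so this cannot be checkmate.

no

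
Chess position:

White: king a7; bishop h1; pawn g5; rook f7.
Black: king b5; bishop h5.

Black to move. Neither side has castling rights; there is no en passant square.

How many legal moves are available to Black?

Black to move; king on b5.
In check: no.
Legal moves: Bxf7, Bg6, Bg4, Bf3, Be2, Bd1, Kc5, Ka5, Kc4, Kb4, Ka4.
Count: 11.

11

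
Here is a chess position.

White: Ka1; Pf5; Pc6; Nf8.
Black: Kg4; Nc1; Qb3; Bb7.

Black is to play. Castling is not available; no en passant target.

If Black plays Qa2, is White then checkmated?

yes

After Qa2: white king on a1; in check: yes, from the black queen on a2.
King squares — b1: attacked by Qa2; a2: attacked by Nc1; b2: attacked by Qa2.
White has no legal moves → checkmate.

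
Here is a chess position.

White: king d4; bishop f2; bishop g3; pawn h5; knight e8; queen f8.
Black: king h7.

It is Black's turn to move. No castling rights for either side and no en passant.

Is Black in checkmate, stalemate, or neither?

stalemate

Black to move; black king on h7.
In check: no.
King squares — g6: attacked by Ph5; h6: attacked by Qf8; g7: attacked by Ne8; g8: attacked by Qf8; h8: attacked by Qf8.
Legal moves for Black: none.
Not in check and no legal moves → stalemate.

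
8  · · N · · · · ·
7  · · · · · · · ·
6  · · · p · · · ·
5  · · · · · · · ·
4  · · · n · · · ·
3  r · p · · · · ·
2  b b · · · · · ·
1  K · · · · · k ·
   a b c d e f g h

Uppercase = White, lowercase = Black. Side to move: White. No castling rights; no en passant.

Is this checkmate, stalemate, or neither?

checkmate

White to move; white king on a1.
In check: yes, from the black bishop on b2.
King squares — b1: attacked by Ba2; a2: attacked by Ra3; b2: attacked by Pc3.
Legal moves for White: none.
In check with no legal moves → checkmate.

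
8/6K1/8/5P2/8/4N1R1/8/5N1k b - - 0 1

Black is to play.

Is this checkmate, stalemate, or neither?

Black to move; black king on h1.
In check: no.
King squares — g1: attacked by Rg3; g2: attacked by Ne3; h2: attacked by Nf1.
Legal moves for Black: none.
Not in check and no legal moves → stalemate.

stalemate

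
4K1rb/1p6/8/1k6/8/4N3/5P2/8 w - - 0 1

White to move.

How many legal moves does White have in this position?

White to move; king on e8.
In check: yes, from the black rook on g8.
Legal moves: Kf7, Ke7, Kd7.
Count: 3.

3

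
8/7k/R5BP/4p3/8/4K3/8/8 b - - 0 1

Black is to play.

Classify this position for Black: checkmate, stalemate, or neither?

Black to move; black king on h7.
In check: yes, from the white bishop on g6.
King squares — g6: attacked by Ra6; h6: available; g7: attacked by Ph6; g8: available; h8: available.
Legal moves for Black: Kh8, Kg8, Kxh6.
Black is in check but has 3 legal moves → neither.

neither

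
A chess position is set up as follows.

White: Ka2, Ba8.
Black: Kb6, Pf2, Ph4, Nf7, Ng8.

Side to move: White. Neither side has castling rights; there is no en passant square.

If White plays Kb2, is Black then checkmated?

After Kb2: black king on b6; in check: no.
Black is not in check, so this cannot be checkmate.

no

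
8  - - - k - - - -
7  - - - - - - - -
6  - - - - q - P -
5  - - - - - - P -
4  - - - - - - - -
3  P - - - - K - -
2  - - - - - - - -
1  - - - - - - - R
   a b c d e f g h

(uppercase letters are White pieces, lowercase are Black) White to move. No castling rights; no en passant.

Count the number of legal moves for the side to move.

White to move; king on f3.
In check: no.
Legal moves: Kf4, Kg3, Kg2, Kf2, Rh8+, Rh7, Rh6, Rh5, Rh4, Rh3, Rh2, Rg1, Rf1, Re1, Rd1+, Rc1, Rb1, Ra1, g7, a4.
Count: 20.

20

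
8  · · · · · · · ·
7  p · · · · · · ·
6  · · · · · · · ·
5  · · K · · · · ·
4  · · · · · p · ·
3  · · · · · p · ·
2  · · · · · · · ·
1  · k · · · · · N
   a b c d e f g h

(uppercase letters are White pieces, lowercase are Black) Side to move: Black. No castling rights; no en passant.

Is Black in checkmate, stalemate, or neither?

neither

Black to move; black king on b1.
In check: no.
Legal moves for Black: Kc2, Kb2, Ka2, Kc1, Ka1, a6, f2, a5.
Black has 8 legal moves and is not in check → neither.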